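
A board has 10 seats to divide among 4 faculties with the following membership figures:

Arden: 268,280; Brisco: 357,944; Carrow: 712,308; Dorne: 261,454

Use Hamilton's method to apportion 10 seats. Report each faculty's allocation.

Arden 2; Brisco 2; Carrow 4; Dorne 2

The standard divisor is 1599986/10 ≈ 159998.6.
Standard quotas: Arden 1.6768, Brisco 2.2372, Carrow 4.4520, Dorne 1.6341.
Lower quotas: Arden 1, Brisco 2, Carrow 4, Dorne 1 (sum 8, leaving 2 seats).
Remainders in descending order: Arden 0.6768, Dorne 0.6341, Carrow 0.4520, Brisco 0.2372.
The surplus seats go to Arden, Dorne.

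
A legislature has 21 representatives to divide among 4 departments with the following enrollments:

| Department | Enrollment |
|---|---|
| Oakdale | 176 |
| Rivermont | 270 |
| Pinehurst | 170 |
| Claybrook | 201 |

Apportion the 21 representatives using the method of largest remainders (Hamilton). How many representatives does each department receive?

Oakdale=5; Rivermont=7; Pinehurst=4; Claybrook=5

The standard divisor is 817/21 ≈ 38.905.
Standard quotas: Oakdale 4.524, Rivermont 6.940, Pinehurst 4.370, Claybrook 5.166.
Lower quotas: Oakdale 4, Rivermont 6, Pinehurst 4, Claybrook 5 (sum 19, leaving 2 seats).
Remainders in descending order: Rivermont 0.940, Oakdale 0.524, Pinehurst 0.370, Claybrook 0.166.
Largest remainders: Rivermont, Oakdale receive the extra seats.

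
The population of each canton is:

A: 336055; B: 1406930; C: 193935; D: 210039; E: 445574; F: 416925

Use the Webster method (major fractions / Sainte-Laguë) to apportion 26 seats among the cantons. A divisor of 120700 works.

With modified divisor 120700: modified quotas A 2.784, B 11.656, C 1.607, D 1.740, E 3.692, F 3.454.
Rounding to the nearest integer: A 3, B 12, C 2, D 2, E 4, F 3 (total 26).

A=3, B=12, C=2, D=2, E=4, F=3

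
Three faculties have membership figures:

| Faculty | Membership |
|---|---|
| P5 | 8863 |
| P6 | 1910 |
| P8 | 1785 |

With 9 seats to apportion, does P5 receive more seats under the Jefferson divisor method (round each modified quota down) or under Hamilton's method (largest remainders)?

Jefferson: P5 7, P6 1, P8 1.
Hamilton: P5 6, P6 2, P8 1.
P5 gets 7 under Jefferson and 6 under Hamilton.

Jefferson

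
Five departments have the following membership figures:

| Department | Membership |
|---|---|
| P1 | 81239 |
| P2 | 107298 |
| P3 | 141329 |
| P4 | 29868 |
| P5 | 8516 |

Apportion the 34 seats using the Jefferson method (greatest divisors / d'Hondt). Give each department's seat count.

Standard divisor 368250/34 ≈ 10830.882; standard quotas: P1 7.501, P2 9.907, P3 13.049, P4 2.758, P5 0.786.
Rounding down gives 7, 9, 13, 2, 0 = 31 seats, so the divisor must be adjusted.
With modified divisor 10030: modified quotas P1 8.100, P2 10.698, P3 14.091, P4 2.978, P5 0.849.
Rounding down: P1 8, P2 10, P3 14, P4 2, P5 0 (total 34).

P1 8; P2 10; P3 14; P4 2; P5 0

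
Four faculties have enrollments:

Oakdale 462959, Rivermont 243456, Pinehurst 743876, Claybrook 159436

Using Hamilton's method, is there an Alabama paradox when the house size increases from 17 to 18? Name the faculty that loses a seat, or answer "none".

none

At 17 seats: Oakdale 5, Rivermont 2, Pinehurst 8, Claybrook 2.
At 18 seats: Oakdale 5, Rivermont 3, Pinehurst 8, Claybrook 2.
No faculty's allocation decreased.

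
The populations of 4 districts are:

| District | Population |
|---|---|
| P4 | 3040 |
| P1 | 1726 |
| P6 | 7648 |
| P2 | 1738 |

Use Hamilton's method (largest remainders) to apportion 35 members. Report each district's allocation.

P4 8, P1 4, P6 19, P2 4

Total 14152; standard divisor 14152/35 ≈ 404.343.
Standard quotas: P4 7.5184, P1 4.2687, P6 18.9146, P2 4.2983.
Lower quotas: P4 7, P1 4, P6 18, P2 4 (sum 33, leaving 2 seats).
Remainders in descending order: P6 0.9146, P4 0.5184, P2 0.2983, P1 0.2687.
The surplus seats go to P6, P4.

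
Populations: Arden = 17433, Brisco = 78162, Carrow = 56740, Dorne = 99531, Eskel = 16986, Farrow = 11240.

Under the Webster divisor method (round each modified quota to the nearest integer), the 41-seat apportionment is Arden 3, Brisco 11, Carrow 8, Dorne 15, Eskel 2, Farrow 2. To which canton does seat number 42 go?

Priority for the next seat is population ÷ (current seats + 0.5).
Priorities: Arden 4980.857, Brisco 6796.696, Carrow 6675.294, Dorne 6421.355, Eskel 6794.400, Farrow 4496.000.
Highest priority: Brisco.

Brisco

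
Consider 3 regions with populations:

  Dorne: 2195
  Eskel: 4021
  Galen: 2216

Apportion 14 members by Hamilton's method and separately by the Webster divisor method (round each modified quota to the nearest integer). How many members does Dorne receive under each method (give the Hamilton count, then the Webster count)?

3 and 4

Hamilton: Dorne 3, Eskel 7, Galen 4.
Webster: Dorne 4, Eskel 6, Galen 4.
Dorne gets 3 under Hamilton and 4 under Webster.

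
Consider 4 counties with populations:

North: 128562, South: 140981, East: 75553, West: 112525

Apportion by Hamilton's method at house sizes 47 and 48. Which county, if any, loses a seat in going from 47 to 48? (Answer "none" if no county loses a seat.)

none

At 47 seats: North 13, South 14, East 8, West 12.
At 48 seats: North 13, South 15, East 8, West 12.
No county's allocation decreased.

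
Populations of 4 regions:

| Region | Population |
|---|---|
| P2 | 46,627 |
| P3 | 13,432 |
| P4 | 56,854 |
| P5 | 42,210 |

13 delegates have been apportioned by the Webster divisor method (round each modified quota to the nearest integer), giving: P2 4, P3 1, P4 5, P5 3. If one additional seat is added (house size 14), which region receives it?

P5

Priority for the next seat is population ÷ (current seats + 0.5).
Priorities: P2 10361.556, P3 8954.667, P4 10337.091, P5 12060.000.
Highest priority: P5.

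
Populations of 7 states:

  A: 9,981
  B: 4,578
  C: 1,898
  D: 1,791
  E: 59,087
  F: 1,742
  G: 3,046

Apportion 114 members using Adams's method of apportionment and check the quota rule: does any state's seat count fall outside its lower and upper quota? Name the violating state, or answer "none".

E

Standard quotas: A 13.855, B 6.355, C 2.635, D 2.486, E 82.022, F 2.418, G 4.228.
Adams allocation: A 14, B 7, C 3, D 3, E 79, F 3, G 5.
E has quota 82.022 (lower 82, upper 83) but receives 79 — outside the quota interval.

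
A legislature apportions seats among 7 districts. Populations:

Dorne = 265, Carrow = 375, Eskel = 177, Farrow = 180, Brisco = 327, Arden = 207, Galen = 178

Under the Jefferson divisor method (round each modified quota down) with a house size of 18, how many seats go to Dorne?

Standard divisor 1709/18 ≈ 94.944; standard quotas: Dorne 2.791, Carrow 3.950, Eskel 1.864, Farrow 1.896, Brisco 3.444, Arden 2.180, Galen 1.875.
Rounding down gives 2, 3, 1, 1, 3, 2, 1 = 13 seats, so the divisor must be adjusted.
With modified divisor 85: modified quotas Dorne 3.118, Carrow 4.412, Eskel 2.082, Farrow 2.118, Brisco 3.847, Arden 2.435, Galen 2.094.
Rounding down: Dorne 3, Carrow 4, Eskel 2, Farrow 2, Brisco 3, Arden 2, Galen 2 (total 18).
Dorne receives 3.

3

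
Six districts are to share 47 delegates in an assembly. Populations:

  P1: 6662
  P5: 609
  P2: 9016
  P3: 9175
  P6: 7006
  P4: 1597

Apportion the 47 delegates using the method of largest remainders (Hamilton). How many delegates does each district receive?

P1 9, P5 1, P2 12, P3 13, P6 10, P4 2

The standard divisor is 34065/47 ≈ 724.787.
Standard quotas: P1 9.1917, P5 0.8402, P2 12.4395, P3 12.6589, P6 9.6663, P4 2.2034.
Lower quotas: P1 9, P5 0, P2 12, P3 12, P6 9, P4 2 (sum 44, leaving 3 seats).
Remainders in descending order: P5 0.8402, P6 0.6663, P3 0.6589, P2 0.4395, P4 0.2034, P1 0.1917.
Largest remainders: P5, P6, P3 receive the extra seats.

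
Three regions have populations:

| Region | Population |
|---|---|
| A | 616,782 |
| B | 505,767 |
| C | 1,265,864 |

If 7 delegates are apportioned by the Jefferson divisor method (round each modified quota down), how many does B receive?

1

Standard divisor 2388413/7 ≈ 341201.857; standard quotas: A 1.808, B 1.482, C 3.710.
Rounding down gives 1, 1, 3 = 5 seats, so the divisor must be adjusted.
With modified divisor 280800: modified quotas A 2.197, B 1.801, C 4.508.
Rounding down: A 2, B 1, C 4 (total 7).
B receives 1.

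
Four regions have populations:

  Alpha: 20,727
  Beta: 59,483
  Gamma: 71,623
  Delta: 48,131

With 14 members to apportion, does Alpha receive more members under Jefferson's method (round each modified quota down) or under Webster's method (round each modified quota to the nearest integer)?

Webster

Jefferson: Alpha 1, Beta 4, Gamma 5, Delta 4.
Webster: Alpha 2, Beta 4, Gamma 5, Delta 3.
Alpha gets 1 under Jefferson and 2 under Webster.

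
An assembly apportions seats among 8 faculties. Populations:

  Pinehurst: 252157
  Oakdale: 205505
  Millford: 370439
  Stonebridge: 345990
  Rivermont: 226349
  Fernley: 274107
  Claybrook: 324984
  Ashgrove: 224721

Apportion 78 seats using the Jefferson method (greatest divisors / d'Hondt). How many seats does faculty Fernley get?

10

Standard divisor 2224252/78 ≈ 28516.051; standard quotas: Pinehurst 8.843, Oakdale 7.207, Millford 12.991, Stonebridge 12.133, Rivermont 7.938, Fernley 9.612, Claybrook 11.397, Ashgrove 7.881.
Rounding down gives 8, 7, 12, 12, 7, 9, 11, 7 = 73 seats, so the divisor must be adjusted.
With modified divisor 27200: modified quotas Pinehurst 9.270, Oakdale 7.555, Millford 13.619, Stonebridge 12.720, Rivermont 8.322, Fernley 10.077, Claybrook 11.948, Ashgrove 8.262.
Rounding down: Pinehurst 9, Oakdale 7, Millford 13, Stonebridge 12, Rivermont 8, Fernley 10, Claybrook 11, Ashgrove 8 (total 78).
Fernley receives 10.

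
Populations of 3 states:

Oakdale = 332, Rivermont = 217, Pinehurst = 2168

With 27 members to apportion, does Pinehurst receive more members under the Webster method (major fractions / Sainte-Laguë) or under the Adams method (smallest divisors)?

Webster: Oakdale 3, Rivermont 2, Pinehurst 22.
Adams: Oakdale 4, Rivermont 3, Pinehurst 20.
Pinehurst gets 22 under Webster and 20 under Adams.

Webster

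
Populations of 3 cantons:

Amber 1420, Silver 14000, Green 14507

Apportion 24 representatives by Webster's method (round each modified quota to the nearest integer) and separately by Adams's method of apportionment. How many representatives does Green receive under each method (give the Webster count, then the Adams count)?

12 and 11

Webster: Amber 1, Silver 11, Green 12.
Adams: Amber 2, Silver 11, Green 11.
Green gets 12 under Webster and 11 under Adams.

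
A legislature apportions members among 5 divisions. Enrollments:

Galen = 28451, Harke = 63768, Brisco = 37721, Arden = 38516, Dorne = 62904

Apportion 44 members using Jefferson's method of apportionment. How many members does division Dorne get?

Standard divisor 231360/44 ≈ 5258.182; standard quotas: Galen 5.411, Harke 12.127, Brisco 7.174, Arden 7.325, Dorne 11.963.
Rounding down gives 5, 12, 7, 7, 11 = 42 seats, so the divisor must be adjusted.
With modified divisor 4870: modified quotas Galen 5.842, Harke 13.094, Brisco 7.746, Arden 7.909, Dorne 12.917.
Rounding down: Galen 5, Harke 13, Brisco 7, Arden 7, Dorne 12 (total 44).
Dorne receives 12.

12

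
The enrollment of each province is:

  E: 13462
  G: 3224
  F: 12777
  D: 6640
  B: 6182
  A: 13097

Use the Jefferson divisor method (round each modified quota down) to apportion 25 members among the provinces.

Standard divisor 55382/25 ≈ 2215.28; standard quotas: E 6.077, G 1.455, F 5.768, D 2.997, B 2.791, A 5.912.
Rounding down gives 6, 1, 5, 2, 2, 5 = 21 seats, so the divisor must be adjusted.
With modified divisor 2000: modified quotas E 6.731, G 1.612, F 6.388, D 3.320, B 3.091, A 6.548.
Rounding down: E 6, G 1, F 6, D 3, B 3, A 6 (total 25).

E 6; G 1; F 6; D 3; B 3; A 6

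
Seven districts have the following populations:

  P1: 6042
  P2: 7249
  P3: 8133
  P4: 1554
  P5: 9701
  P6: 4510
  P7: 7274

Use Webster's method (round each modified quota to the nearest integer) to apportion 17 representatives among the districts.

P1 2, P2 3, P3 3, P4 1, P5 3, P6 2, P7 3

Standard divisor 44463/17 ≈ 2615.471; standard quotas: P1 2.310, P2 2.772, P3 3.110, P4 0.594, P5 3.709, P6 1.724, P7 2.781.
Rounding to the nearest integer gives 2, 3, 3, 1, 4, 2, 3 = 18 seats, so the divisor must be adjusted.
With modified divisor 2800: modified quotas P1 2.158, P2 2.589, P3 2.905, P4 0.555, P5 3.465, P6 1.611, P7 2.598.
Rounding to the nearest integer: P1 2, P2 3, P3 3, P4 1, P5 3, P6 2, P7 3 (total 17).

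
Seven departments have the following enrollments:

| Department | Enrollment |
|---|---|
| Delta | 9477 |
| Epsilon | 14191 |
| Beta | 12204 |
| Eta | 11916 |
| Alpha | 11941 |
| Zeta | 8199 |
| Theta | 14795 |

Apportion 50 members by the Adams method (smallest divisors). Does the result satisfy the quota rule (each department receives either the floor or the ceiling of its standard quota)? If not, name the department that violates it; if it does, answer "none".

Standard quotas: Delta 5.728, Epsilon 8.577, Beta 7.376, Eta 7.202, Alpha 7.217, Zeta 4.956, Theta 8.942.
Adams allocation: Delta 6, Epsilon 9, Beta 7, Eta 7, Alpha 7, Zeta 5, Theta 9.
Every allocation lies between the lower and upper quota.

none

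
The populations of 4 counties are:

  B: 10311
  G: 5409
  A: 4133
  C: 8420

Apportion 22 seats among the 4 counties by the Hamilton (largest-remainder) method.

B=8; G=4; A=3; C=7

Total 28273; standard divisor 28273/22 ≈ 1285.136.
Standard quotas: B 8.0233, G 4.2089, A 3.2160, C 6.5518.
Lower quotas: B 8, G 4, A 3, C 6 (sum 21, leaving 1 seat).
Remainders in descending order: C 0.5518, A 0.2160, G 0.2089, B 0.0233.
Largest remainder: C receives the extra seat.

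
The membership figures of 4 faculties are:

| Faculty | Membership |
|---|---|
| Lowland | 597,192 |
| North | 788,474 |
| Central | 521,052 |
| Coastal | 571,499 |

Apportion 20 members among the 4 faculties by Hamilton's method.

Lowland: 5, North: 6, Central: 4, Coastal: 5

The standard divisor is 2478217/20 ≈ 123910.85.
Standard quotas: Lowland 4.8195, North 6.3632, Central 4.2051, Coastal 4.6122.
Lower quotas: Lowland 4, North 6, Central 4, Coastal 4 (sum 18, leaving 2 seats).
Remainders in descending order: Lowland 0.8195, Coastal 0.6122, North 0.3632, Central 0.2051.
The surplus seats go to Lowland, Coastal.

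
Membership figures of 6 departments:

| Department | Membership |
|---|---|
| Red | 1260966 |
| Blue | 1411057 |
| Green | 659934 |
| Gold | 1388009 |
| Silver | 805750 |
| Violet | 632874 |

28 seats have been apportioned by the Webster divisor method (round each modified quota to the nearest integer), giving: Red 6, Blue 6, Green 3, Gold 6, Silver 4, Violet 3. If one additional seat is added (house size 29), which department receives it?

Blue

Priority for the next seat is population ÷ (current seats + 0.5).
Priorities: Red 193994.769, Blue 217085.692, Green 188552.571, Gold 213539.846, Silver 179055.556, Violet 180821.143.
Highest priority: Blue.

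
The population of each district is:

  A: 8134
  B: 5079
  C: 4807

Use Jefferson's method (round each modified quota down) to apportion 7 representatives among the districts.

Standard divisor 18020/7 ≈ 2574.286; standard quotas: A 3.160, B 1.973, C 1.867.
Rounding down gives 3, 1, 1 = 5 seats, so the divisor must be adjusted.
With modified divisor 2200: modified quotas A 3.697, B 2.309, C 2.185.
Rounding down: A 3, B 2, C 2 (total 7).

A=3, B=2, C=2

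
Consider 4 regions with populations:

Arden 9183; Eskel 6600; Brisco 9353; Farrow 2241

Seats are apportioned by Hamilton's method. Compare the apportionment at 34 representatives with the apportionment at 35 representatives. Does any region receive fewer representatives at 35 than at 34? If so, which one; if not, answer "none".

At 34 seats: Arden 11, Eskel 8, Brisco 12, Farrow 3.
At 35 seats: Arden 12, Eskel 8, Brisco 12, Farrow 3.
No region's allocation decreased.

none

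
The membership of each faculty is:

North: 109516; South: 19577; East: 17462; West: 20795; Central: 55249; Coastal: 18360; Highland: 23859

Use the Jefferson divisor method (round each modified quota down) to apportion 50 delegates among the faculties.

Standard divisor 264818/50 ≈ 5296.36; standard quotas: North 20.678, South 3.696, East 3.297, West 3.926, Central 10.432, Coastal 3.467, Highland 4.505.
Rounding down gives 20, 3, 3, 3, 10, 3, 4 = 46 seats, so the divisor must be adjusted.
With modified divisor 4940: modified quotas North 22.169, South 3.963, East 3.535, West 4.210, Central 11.184, Coastal 3.717, Highland 4.830.
Rounding down: North 22, South 3, East 3, West 4, Central 11, Coastal 3, Highland 4 (total 50).

North 22; South 3; East 3; West 4; Central 11; Coastal 3; Highland 4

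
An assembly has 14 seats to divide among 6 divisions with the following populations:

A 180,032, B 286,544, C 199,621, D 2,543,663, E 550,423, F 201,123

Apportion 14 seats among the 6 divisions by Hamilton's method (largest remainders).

A 0; B 1; C 1; D 9; E 2; F 1

The standard divisor is 3961406/14 ≈ 282957.571.
Standard quotas: A 0.6363, B 1.0127, C 0.7055, D 8.9896, E 1.9452, F 0.7108.
Lower quotas: A 0, B 1, C 0, D 8, E 1, F 0 (sum 10, leaving 4 seats).
Remainders in descending order: D 0.9896, E 0.9452, F 0.7108, C 0.7055, A 0.6363, B 0.0127.
Largest remainders: D, E, F, C receive the extra seats.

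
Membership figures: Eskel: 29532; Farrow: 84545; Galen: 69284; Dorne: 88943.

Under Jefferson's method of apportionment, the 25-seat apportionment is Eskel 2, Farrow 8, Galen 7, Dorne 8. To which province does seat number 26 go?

Dorne

Priority for the next seat is population ÷ (current seats + 1).
Priorities: Eskel 9844.000, Farrow 9393.889, Galen 8660.500, Dorne 9882.556.
Highest priority: Dorne.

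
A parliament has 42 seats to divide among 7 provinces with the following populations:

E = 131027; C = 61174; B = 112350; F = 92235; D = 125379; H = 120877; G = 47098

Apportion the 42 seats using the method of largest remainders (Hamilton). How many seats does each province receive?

Standard divisor: 690140 ÷ 42 ≈ 16431.905.
Standard quotas: E 7.9739, C 3.7229, B 6.8373, F 5.6132, D 7.6302, H 7.3562, G 2.8663.
Lower quotas: E 7, C 3, B 6, F 5, D 7, H 7, G 2 (sum 37, leaving 5 seats).
Remainders in descending order: E 0.9739, G 0.8663, B 0.8373, C 0.7229, D 0.6302, F 0.6132, H 0.3562.
The surplus seats go to E, G, B, C, D.

E=8, C=4, B=7, F=5, D=8, H=7, G=3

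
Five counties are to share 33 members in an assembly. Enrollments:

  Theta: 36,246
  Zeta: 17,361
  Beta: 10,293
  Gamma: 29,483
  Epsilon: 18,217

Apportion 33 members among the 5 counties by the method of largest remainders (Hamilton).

The standard divisor is 111600/33 ≈ 3381.818.
Standard quotas: Theta 10.7179, Zeta 5.1336, Beta 3.0436, Gamma 8.7181, Epsilon 5.3867.
Lower quotas: Theta 10, Zeta 5, Beta 3, Gamma 8, Epsilon 5 (sum 31, leaving 2 seats).
Remainders in descending order: Gamma 0.7181, Theta 0.7179, Epsilon 0.3867, Zeta 0.1336, Beta 0.0436.
The surplus seats go to Gamma, Theta.

Theta 11, Zeta 5, Beta 3, Gamma 9, Epsilon 5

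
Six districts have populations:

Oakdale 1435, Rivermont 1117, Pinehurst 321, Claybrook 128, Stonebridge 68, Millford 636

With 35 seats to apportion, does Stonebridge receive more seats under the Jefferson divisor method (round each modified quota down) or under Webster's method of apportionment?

Webster

Jefferson: Oakdale 14, Rivermont 11, Pinehurst 3, Claybrook 1, Stonebridge 0, Millford 6.
Webster: Oakdale 13, Rivermont 11, Pinehurst 3, Claybrook 1, Stonebridge 1, Millford 6.
Stonebridge gets 0 under Jefferson and 1 under Webster.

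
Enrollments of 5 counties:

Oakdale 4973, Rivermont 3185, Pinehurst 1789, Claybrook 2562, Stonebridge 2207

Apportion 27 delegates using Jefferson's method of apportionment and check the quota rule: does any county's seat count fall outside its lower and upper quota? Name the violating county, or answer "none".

none

Standard quotas: Oakdale 9.124, Rivermont 5.844, Pinehurst 3.282, Claybrook 4.701, Stonebridge 4.049.
Jefferson allocation: Oakdale 9, Rivermont 6, Pinehurst 3, Claybrook 5, Stonebridge 4.
Every allocation lies between the lower and upper quota.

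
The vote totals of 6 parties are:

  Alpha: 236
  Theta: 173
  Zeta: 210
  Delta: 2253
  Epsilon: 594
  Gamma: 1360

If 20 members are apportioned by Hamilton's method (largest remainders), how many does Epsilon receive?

2

The standard divisor is 4826/20 ≈ 241.3.
Standard quotas: Alpha 0.978, Theta 0.717, Zeta 0.870, Delta 9.337, Epsilon 2.462, Gamma 5.636.
Lower quotas: Alpha 0, Theta 0, Zeta 0, Delta 9, Epsilon 2, Gamma 5 (sum 16, leaving 4 seats).
Remainders in descending order: Alpha 0.978, Zeta 0.870, Theta 0.717, Gamma 0.636, Epsilon 0.462, Delta 0.337.
The surplus seats go to Alpha, Zeta, Theta, Gamma.
Epsilon receives 2.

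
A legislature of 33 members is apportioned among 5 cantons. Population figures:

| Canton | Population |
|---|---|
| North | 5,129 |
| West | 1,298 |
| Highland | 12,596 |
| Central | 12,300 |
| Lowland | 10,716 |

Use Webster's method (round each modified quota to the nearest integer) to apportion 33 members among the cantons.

North 4; West 1; Highland 10; Central 10; Lowland 8

Standard divisor 42039/33 ≈ 1273.909; standard quotas: North 4.026, West 1.019, Highland 9.888, Central 9.655, Lowland 8.412.
Rounding to the nearest integer gives North 4, West 1, Highland 10, Central 10, Lowland 8 — total 33, matching the house size, so no adjustment is needed.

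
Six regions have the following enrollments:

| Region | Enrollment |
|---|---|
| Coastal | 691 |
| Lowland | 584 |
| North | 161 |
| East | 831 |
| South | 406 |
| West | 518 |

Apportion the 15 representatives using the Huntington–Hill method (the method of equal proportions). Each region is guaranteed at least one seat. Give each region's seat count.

Coastal: 3, Lowland: 3, North: 1, East: 4, South: 2, West: 2

With divisor 225: modified quotas Coastal 3.071, Lowland 2.596, North 0.716, East 3.693, South 1.804, West 2.302.
Geometric-mean thresholds: Coastal √(3·4)=3.464, Lowland √(2·3)=2.449, North (min 1), East √(3·4)=3.464, South √(1·2)=1.414, West √(2·3)=2.449.
Each quota rounded against its threshold gives Coastal 3, Lowland 3, North 1, East 4, South 2, West 2 (total 15).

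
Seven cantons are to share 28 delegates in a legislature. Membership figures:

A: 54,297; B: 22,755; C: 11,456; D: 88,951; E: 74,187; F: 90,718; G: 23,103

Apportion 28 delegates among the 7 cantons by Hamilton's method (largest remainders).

A=4, B=2, C=1, D=7, E=5, F=7, G=2

Total 365467; standard divisor 365467/28 ≈ 13052.393.
Standard quotas: A 4.1599, B 1.7434, C 0.8777, D 6.8149, E 5.6838, F 6.9503, G 1.7700.
Lower quotas: A 4, B 1, C 0, D 6, E 5, F 6, G 1 (sum 23, leaving 5 seats).
Remainders in descending order: F 0.9503, C 0.8777, D 0.8149, G 0.7700, B 0.7434, E 0.6838, A 0.1599.
The surplus seats go to F, C, D, G, B.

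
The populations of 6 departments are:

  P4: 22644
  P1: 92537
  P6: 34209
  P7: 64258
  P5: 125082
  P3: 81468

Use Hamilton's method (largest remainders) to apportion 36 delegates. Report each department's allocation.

P4=2, P1=8, P6=3, P7=5, P5=11, P3=7

Standard divisor: 420198 ÷ 36 ≈ 11672.167.
Standard quotas: P4 1.9400, P1 7.9280, P6 2.9308, P7 5.5052, P5 10.7163, P3 6.9797.
Lower quotas: P4 1, P1 7, P6 2, P7 5, P5 10, P3 6 (sum 31, leaving 5 seats).
Remainders in descending order: P3 0.9797, P4 0.9400, P6 0.9308, P1 0.9280, P5 0.7163, P7 0.5052.
The surplus seats go to P3, P4, P6, P1, P5.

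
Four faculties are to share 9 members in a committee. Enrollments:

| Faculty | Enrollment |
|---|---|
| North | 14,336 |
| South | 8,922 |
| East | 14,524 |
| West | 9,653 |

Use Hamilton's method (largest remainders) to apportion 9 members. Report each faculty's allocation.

Standard divisor: 47435 ÷ 9 ≈ 5270.556.
Standard quotas: North 2.7200, South 1.6928, East 2.7557, West 1.8315.
Lower quotas: North 2, South 1, East 2, West 1 (sum 6, leaving 3 seats).
Remainders in descending order: West 0.8315, East 0.7557, North 0.7200, South 0.6928.
The surplus seats go to West, East, North.

North: 3; South: 1; East: 3; West: 2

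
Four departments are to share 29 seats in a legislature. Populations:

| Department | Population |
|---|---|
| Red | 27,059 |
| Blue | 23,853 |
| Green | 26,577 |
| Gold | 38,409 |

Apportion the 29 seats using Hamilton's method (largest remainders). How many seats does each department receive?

The standard divisor is 115898/29 ≈ 3996.483.
Standard quotas: Red 6.7707, Blue 5.9685, Green 6.6501, Gold 9.6107.
Lower quotas: Red 6, Blue 5, Green 6, Gold 9 (sum 26, leaving 3 seats).
Remainders in descending order: Blue 0.9685, Red 0.7707, Green 0.6501, Gold 0.6107.
The surplus seats go to Blue, Red, Green.

Red=7, Blue=6, Green=7, Gold=9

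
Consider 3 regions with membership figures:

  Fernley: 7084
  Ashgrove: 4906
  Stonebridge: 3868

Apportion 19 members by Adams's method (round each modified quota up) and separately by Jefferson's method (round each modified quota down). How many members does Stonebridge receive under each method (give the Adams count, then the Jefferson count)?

5 and 4

Adams: Fernley 8, Ashgrove 6, Stonebridge 5.
Jefferson: Fernley 9, Ashgrove 6, Stonebridge 4.
Stonebridge gets 5 under Adams and 4 under Jefferson.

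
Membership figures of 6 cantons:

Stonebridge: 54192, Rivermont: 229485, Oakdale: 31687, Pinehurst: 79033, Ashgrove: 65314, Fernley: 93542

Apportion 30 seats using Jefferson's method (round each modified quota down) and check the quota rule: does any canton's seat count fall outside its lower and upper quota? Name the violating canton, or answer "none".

Standard quotas: Stonebridge 2.939, Rivermont 12.444, Oakdale 1.718, Pinehurst 4.286, Ashgrove 3.542, Fernley 5.072.
Jefferson allocation: Stonebridge 3, Rivermont 14, Oakdale 1, Pinehurst 4, Ashgrove 3, Fernley 5.
Rivermont has quota 12.444 (lower 12, upper 13) but receives 14 — outside the quota interval.

Rivermont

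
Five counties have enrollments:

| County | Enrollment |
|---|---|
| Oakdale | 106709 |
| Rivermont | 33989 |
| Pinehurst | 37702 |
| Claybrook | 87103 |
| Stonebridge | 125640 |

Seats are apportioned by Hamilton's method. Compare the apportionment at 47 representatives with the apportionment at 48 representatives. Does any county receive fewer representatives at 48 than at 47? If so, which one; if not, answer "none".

none

At 47 seats: Oakdale 13, Rivermont 4, Pinehurst 5, Claybrook 10, Stonebridge 15.
At 48 seats: Oakdale 13, Rivermont 4, Pinehurst 5, Claybrook 11, Stonebridge 15.
No county's allocation decreased.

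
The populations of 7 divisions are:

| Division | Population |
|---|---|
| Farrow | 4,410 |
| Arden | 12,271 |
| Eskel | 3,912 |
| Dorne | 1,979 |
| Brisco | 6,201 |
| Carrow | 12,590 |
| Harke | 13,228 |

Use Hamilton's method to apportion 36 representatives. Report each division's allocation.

Farrow 3, Arden 8, Eskel 3, Dorne 1, Brisco 4, Carrow 8, Harke 9

Total 54591; standard divisor 54591/36 ≈ 1516.417.
Standard quotas: Farrow 2.9082, Arden 8.0921, Eskel 2.5798, Dorne 1.3051, Brisco 4.0892, Carrow 8.3025, Harke 8.7232.
Lower quotas: Farrow 2, Arden 8, Eskel 2, Dorne 1, Brisco 4, Carrow 8, Harke 8 (sum 33, leaving 3 seats).
Remainders in descending order: Farrow 0.9082, Harke 0.7232, Eskel 0.5798, Dorne 0.3051, Carrow 0.3025, Arden 0.0921, Brisco 0.0892.
The surplus seats go to Farrow, Harke, Eskel.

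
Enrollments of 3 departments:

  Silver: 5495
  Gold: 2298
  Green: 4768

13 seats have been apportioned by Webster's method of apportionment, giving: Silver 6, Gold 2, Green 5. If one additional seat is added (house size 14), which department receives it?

Priority for the next seat is population ÷ (current seats + 0.5).
Priorities: Silver 845.385, Gold 919.200, Green 866.909.
Highest priority: Gold.

Gold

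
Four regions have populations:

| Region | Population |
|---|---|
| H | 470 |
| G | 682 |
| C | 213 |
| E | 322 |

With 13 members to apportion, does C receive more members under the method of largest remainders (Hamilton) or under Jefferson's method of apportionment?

Hamilton: H 4, G 5, C 2, E 2.
Jefferson: H 4, G 6, C 1, E 2.
C gets 2 under Hamilton and 1 under Jefferson.

Hamilton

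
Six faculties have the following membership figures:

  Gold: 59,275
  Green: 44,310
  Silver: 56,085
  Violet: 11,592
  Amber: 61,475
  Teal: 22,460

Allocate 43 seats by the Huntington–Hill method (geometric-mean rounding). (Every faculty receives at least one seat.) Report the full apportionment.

Gold=10, Green=8, Silver=9, Violet=2, Amber=10, Teal=4

With divisor 5917: modified quotas Gold 10.018, Green 7.489, Silver 9.479, Violet 1.959, Amber 10.390, Teal 3.796.
Geometric-mean thresholds: Gold √(10·11)=10.488, Green √(7·8)=7.483, Silver √(9·10)=9.487, Violet √(1·2)=1.414, Amber √(10·11)=10.488, Teal √(3·4)=3.464.
Each quota rounded against its threshold gives Gold 10, Green 8, Silver 9, Violet 2, Amber 10, Teal 4 (total 43).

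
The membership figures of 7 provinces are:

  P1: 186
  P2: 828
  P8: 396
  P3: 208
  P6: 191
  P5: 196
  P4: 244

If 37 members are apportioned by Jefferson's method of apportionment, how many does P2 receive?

14

Standard divisor 2249/37 ≈ 60.784; standard quotas: P1 3.060, P2 13.622, P8 6.515, P3 3.422, P6 3.142, P5 3.225, P4 4.014.
Rounding down gives 3, 13, 6, 3, 3, 3, 4 = 35 seats, so the divisor must be adjusted.
With modified divisor 56: modified quotas P1 3.321, P2 14.786, P8 7.071, P3 3.714, P6 3.411, P5 3.500, P4 4.357.
Rounding down: P1 3, P2 14, P8 7, P3 3, P6 3, P5 3, P4 4 (total 37).
P2 receives 14.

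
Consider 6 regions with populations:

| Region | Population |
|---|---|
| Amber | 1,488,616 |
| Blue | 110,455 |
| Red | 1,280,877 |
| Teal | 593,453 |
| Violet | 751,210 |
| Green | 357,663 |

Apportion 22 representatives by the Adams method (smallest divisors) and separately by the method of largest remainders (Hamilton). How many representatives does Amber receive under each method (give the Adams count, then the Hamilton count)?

6 and 7

Adams: Amber 6, Blue 1, Red 6, Teal 3, Violet 4, Green 2.
Hamilton: Amber 7, Blue 0, Red 6, Teal 3, Violet 4, Green 2.
Amber gets 6 under Adams and 7 under Hamilton.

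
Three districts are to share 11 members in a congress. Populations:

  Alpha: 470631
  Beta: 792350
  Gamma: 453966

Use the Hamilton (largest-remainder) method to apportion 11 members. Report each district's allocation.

Alpha 3, Beta 5, Gamma 3

Standard divisor: 1716947 ÷ 11 ≈ 156086.091.
Standard quotas: Alpha 3.0152, Beta 5.0764, Gamma 2.9084.
Lower quotas: Alpha 3, Beta 5, Gamma 2 (sum 10, leaving 1 seat).
Remainders in descending order: Gamma 0.9084, Beta 0.0764, Alpha 0.0152.
Largest remainder: Gamma receives the extra seat.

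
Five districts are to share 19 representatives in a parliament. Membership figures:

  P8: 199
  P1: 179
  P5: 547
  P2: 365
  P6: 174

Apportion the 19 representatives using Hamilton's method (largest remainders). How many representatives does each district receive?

Standard divisor: 1464 ÷ 19 ≈ 77.053.
Standard quotas: P8 2.583, P1 2.323, P5 7.099, P2 4.737, P6 2.258.
Lower quotas: P8 2, P1 2, P5 7, P2 4, P6 2 (sum 17, leaving 2 seats).
Remainders in descending order: P2 0.737, P8 0.583, P1 0.323, P6 0.258, P5 0.099.
Largest remainders: P2, P8 receive the extra seats.

P8 3, P1 2, P5 7, P2 5, P6 2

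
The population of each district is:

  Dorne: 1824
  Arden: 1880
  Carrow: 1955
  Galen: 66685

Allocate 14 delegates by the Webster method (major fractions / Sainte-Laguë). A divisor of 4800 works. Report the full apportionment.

With modified divisor 4800: modified quotas Dorne 0.380, Arden 0.392, Carrow 0.407, Galen 13.893.
Rounding to the nearest integer: Dorne 0, Arden 0, Carrow 0, Galen 14 (total 14).

Dorne=0, Arden=0, Carrow=0, Galen=14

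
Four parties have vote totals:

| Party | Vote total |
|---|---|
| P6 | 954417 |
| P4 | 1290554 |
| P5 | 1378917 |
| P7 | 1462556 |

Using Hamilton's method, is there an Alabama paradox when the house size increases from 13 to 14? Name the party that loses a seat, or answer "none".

At 13 seats: P6 2, P4 3, P5 4, P7 4.
At 14 seats: P6 3, P4 3, P5 4, P7 4.
No party's allocation decreased.

none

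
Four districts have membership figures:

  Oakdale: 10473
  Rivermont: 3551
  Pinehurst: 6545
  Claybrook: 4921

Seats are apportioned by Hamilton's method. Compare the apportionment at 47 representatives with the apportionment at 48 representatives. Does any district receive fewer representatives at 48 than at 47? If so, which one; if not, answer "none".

At 47 seats: Oakdale 19, Rivermont 7, Pinehurst 12, Claybrook 9.
At 48 seats: Oakdale 20, Rivermont 7, Pinehurst 12, Claybrook 9.
No district's allocation decreased.

none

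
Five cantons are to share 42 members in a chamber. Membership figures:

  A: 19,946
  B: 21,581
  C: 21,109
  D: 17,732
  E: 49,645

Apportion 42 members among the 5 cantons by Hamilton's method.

Standard divisor: 130013 ÷ 42 ≈ 3095.548.
Standard quotas: A 6.4434, B 6.9716, C 6.8191, D 5.7282, E 16.0376.
Lower quotas: A 6, B 6, C 6, D 5, E 16 (sum 39, leaving 3 seats).
Remainders in descending order: B 0.9716, C 0.8191, D 0.7282, A 0.4434, E 0.0376.
Largest remainders: B, C, D receive the extra seats.

A 6; B 7; C 7; D 6; E 16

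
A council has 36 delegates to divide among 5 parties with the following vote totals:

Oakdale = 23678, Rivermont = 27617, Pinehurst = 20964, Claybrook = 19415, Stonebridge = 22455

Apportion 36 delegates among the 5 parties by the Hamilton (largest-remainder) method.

Standard divisor: 114129 ÷ 36 ≈ 3170.25.
Standard quotas: Oakdale 7.4688, Rivermont 8.7113, Pinehurst 6.6127, Claybrook 6.1241, Stonebridge 7.0830.
Lower quotas: Oakdale 7, Rivermont 8, Pinehurst 6, Claybrook 6, Stonebridge 7 (sum 34, leaving 2 seats).
Remainders in descending order: Rivermont 0.7113, Pinehurst 0.6127, Oakdale 0.4688, Claybrook 0.1241, Stonebridge 0.0830.
The surplus seats go to Rivermont, Pinehurst.

Oakdale: 7; Rivermont: 9; Pinehurst: 7; Claybrook: 6; Stonebridge: 7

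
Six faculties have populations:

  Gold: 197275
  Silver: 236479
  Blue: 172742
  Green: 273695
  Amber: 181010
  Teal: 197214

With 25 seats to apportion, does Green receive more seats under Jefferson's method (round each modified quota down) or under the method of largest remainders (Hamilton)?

Jefferson

Jefferson: Gold 4, Silver 5, Blue 3, Green 6, Amber 3, Teal 4.
Hamilton: Gold 4, Silver 5, Blue 3, Green 5, Amber 4, Teal 4.
Green gets 6 under Jefferson and 5 under Hamilton.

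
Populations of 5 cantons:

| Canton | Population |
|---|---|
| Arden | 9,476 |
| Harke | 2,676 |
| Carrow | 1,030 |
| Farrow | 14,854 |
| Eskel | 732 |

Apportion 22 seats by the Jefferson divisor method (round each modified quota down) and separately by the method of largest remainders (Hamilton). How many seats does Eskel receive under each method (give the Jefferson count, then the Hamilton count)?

0 and 1

Jefferson: Arden 8, Harke 2, Carrow 0, Farrow 12, Eskel 0.
Hamilton: Arden 7, Harke 2, Carrow 1, Farrow 11, Eskel 1.
Eskel gets 0 under Jefferson and 1 under Hamilton.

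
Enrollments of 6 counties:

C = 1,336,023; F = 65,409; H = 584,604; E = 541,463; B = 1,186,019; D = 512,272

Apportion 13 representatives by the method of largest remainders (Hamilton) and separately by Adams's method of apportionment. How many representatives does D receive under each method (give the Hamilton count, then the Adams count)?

Hamilton: C 4, F 0, H 2, E 2, B 4, D 1.
Adams: C 3, F 1, H 2, E 2, B 3, D 2.
D gets 1 under Hamilton and 2 under Adams.

1 and 2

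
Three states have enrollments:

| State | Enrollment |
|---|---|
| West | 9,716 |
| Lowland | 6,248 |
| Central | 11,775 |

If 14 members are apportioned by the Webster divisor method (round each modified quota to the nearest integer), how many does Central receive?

6

Standard divisor 27739/14 ≈ 1981.357; standard quotas: West 4.904, Lowland 3.153, Central 5.943.
Rounding to the nearest integer gives West 5, Lowland 3, Central 6 — total 14, matching the house size, so no adjustment is needed.
Central receives 6.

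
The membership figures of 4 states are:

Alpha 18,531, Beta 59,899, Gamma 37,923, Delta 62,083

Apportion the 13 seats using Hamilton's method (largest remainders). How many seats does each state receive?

Alpha 1, Beta 4, Gamma 3, Delta 5

Standard divisor: 178436 ÷ 13 ≈ 13725.846.
Standard quotas: Alpha 1.3501, Beta 4.3640, Gamma 2.7629, Delta 4.5231.
Lower quotas: Alpha 1, Beta 4, Gamma 2, Delta 4 (sum 11, leaving 2 seats).
Remainders in descending order: Gamma 0.7629, Delta 0.5231, Beta 0.3640, Alpha 0.3501.
Largest remainders: Gamma, Delta receive the extra seats.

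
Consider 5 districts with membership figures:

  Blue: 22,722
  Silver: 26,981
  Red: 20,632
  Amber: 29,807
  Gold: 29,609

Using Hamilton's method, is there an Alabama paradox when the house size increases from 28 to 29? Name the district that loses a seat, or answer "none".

Red

At 28 seats: Blue 5, Silver 6, Red 5, Amber 6, Gold 6.
At 29 seats: Blue 5, Silver 6, Red 4, Amber 7, Gold 7.
Red drops from 5 to 4.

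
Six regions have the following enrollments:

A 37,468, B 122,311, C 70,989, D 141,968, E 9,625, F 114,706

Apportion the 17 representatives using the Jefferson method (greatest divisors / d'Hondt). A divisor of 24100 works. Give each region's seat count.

With modified divisor 24100: modified quotas A 1.555, B 5.075, C 2.946, D 5.891, E 0.399, F 4.760.
Rounding down: A 1, B 5, C 2, D 5, E 0, F 4 (total 17).

A=1, B=5, C=2, D=5, E=0, F=4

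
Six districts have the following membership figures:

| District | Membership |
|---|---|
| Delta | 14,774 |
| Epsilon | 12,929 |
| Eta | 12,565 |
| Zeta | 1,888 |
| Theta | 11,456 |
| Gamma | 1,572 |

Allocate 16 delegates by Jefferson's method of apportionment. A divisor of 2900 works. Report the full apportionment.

With modified divisor 2900: modified quotas Delta 5.094, Epsilon 4.458, Eta 4.333, Zeta 0.651, Theta 3.950, Gamma 0.542.
Rounding down: Delta 5, Epsilon 4, Eta 4, Zeta 0, Theta 3, Gamma 0 (total 16).

Delta=5, Epsilon=4, Eta=4, Zeta=0, Theta=3, Gamma=0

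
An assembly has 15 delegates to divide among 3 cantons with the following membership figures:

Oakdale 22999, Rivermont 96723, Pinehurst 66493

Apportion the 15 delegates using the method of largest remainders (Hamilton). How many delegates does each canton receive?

Oakdale 2, Rivermont 8, Pinehurst 5

Total 186215; standard divisor 186215/15 ≈ 12414.333.
Standard quotas: Oakdale 1.8526, Rivermont 7.7912, Pinehurst 5.3561.
Lower quotas: Oakdale 1, Rivermont 7, Pinehurst 5 (sum 13, leaving 2 seats).
Remainders in descending order: Oakdale 0.8526, Rivermont 0.7912, Pinehurst 0.3561.
The surplus seats go to Oakdale, Rivermont.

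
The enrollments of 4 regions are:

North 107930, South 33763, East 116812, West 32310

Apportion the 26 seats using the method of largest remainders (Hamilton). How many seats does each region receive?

North: 10, South: 3, East: 10, West: 3

Standard divisor: 290815 ÷ 26 ≈ 11185.192.
Standard quotas: North 9.6494, South 3.0185, East 10.4435, West 2.8886.
Lower quotas: North 9, South 3, East 10, West 2 (sum 24, leaving 2 seats).
Remainders in descending order: West 0.8886, North 0.6494, East 0.4435, South 0.0185.
Largest remainders: West, North receive the extra seats.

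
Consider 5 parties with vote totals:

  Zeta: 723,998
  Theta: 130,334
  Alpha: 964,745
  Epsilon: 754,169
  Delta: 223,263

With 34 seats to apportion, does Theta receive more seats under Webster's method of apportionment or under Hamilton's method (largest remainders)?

Webster: Zeta 9, Theta 2, Alpha 11, Epsilon 9, Delta 3.
Hamilton: Zeta 9, Theta 1, Alpha 12, Epsilon 9, Delta 3.
Theta gets 2 under Webster and 1 under Hamilton.

Webster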